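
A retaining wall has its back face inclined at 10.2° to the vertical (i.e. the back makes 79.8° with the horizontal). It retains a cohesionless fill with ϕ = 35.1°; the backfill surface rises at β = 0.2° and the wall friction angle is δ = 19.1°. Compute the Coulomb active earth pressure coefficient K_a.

K_a = sin²(α+φ) / [sin²α · sin(α−δ) · (1 + √{sin(φ+δ)sin(φ−β) / (sin(α−δ)sin(α+β))})²].
With α = 79.8°, φ = 35.1°, δ = 19.1°, β = 0.2°: K_a = 0.3235.

0.324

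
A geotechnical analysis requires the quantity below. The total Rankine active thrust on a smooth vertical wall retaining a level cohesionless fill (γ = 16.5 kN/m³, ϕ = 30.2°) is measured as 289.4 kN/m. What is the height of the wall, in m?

K_a = 0.3307. P_a = ½ K_a γ H² ⇒ H = √(2P_a/(K_a γ)).
H = √(2×289.4/(0.3307×16.5)) = 10.30 m.

10.3 m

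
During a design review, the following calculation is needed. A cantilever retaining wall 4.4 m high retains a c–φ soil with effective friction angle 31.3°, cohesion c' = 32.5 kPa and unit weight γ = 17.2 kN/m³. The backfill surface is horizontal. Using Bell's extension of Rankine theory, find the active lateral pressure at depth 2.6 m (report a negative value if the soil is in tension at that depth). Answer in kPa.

K_a = (1 − sin φ)/(1 + sin φ) = 0.3162.
σ_a = K_a γ z − 2c√K_a = 0.3162×17.2×2.6 − 2×32.5×0.5623 = -22.41 kPa.

-22.4 kPa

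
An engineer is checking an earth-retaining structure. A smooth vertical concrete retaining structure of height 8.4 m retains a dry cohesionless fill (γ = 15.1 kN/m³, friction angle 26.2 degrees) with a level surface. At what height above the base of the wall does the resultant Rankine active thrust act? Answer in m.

K_a = 0.3874.
The pressure distribution is triangular, so the resultant acts at H/3 above the base = 8.4/3 = 2.800 m.

2.80 m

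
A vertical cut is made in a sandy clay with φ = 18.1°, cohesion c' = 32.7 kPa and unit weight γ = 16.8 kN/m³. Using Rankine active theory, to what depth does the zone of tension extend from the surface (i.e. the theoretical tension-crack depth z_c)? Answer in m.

K_a = tan²(45° − 18.1°/2) = 0.5259; √K_a = 0.7252.
The active pressure is zero where K_a γ z = 2c√K_a, so z_c = 2c/(γ√K_a) = 2×32.7/(16.8×0.7252) = 5.368 m.

5.37 m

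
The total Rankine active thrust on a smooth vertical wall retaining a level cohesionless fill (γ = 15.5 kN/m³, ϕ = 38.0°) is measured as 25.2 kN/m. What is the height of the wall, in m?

3.70 m

K_a = 0.2379. P_a = ½ K_a γ H² ⇒ H = √(2P_a/(K_a γ)).
H = √(2×25.2/(0.2379×15.5)) = 3.697 m.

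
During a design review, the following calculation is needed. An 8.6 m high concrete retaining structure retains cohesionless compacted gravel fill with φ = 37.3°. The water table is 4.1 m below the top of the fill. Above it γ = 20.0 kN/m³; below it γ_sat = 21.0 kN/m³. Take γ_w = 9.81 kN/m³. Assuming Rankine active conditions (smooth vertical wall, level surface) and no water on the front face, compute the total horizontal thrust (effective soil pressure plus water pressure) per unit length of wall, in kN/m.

K_a = tan²(45° − φ/2) = 0.2453.
γ' = 21.0 − 9.81 = 11.19 kN/m³. Depth below WT = 4.5 m.
σ'_h at WT = K_a γ d_w = 20.12 kPa; at base = 20.12 + K_a γ' × 4.5 = 32.47 kPa.
P₁ (0–4.1 m) = ½×20.12×4.1 = 41.24. P₂ (4.1–8.6 m) = ½(20.12+32.47)×4.5 = 118.3.
P_w = ½ γ_w h₂² = 0.5×9.81×4.5² = 99.33. Total = 41.24+118.3+99.33 = 258.9 kN/m.

259 kN/m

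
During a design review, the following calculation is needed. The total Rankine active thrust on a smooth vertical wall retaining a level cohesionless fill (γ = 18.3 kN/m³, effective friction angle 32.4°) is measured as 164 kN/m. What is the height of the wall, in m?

K_a = 0.3022. P_a = ½ K_a γ H² ⇒ H = √(2P_a/(K_a γ)).
H = √(2×164/(0.3022×18.3)) = 7.701 m.

7.70 m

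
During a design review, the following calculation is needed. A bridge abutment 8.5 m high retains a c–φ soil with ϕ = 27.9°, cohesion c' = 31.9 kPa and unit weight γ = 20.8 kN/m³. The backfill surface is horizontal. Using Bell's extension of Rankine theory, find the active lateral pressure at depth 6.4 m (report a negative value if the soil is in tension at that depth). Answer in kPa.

K_a = (1 − sin φ)/(1 + sin φ) = 0.3625.
σ_a = K_a γ z − 2c√K_a = 0.3625×20.8×6.4 − 2×31.9×0.6020 = 9.840 kPa.

9.84 kPa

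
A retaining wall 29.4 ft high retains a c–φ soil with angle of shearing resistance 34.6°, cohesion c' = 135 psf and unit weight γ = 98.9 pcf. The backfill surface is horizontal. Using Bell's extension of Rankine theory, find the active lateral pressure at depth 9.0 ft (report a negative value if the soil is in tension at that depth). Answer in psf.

104 psf

K_a = (1 − sin φ)/(1 + sin φ) = 0.2756.
σ_a = K_a γ z − 2c√K_a = 0.2756×98.9×9.0 − 2×135×0.5250 = 103.6 psf.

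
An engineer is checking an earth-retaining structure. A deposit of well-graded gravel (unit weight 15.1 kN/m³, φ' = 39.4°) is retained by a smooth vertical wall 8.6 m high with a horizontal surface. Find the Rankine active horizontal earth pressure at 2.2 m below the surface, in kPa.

K_a = (1 − sin φ)/(1 + sin φ) = 0.2234.
σ_h = K_a γ z = 0.2234 × 15.1 × 2.2 = 7.423 kPa.

7.42 kPa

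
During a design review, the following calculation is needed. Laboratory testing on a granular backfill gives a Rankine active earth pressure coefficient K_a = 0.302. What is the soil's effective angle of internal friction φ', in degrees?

K_a = tan²(45° − φ/2) ⇒ 45° − φ/2 = arctan(√0.302) = 28.79°.
φ = 2(45° − 28.79°) = 32.42°.

32.4°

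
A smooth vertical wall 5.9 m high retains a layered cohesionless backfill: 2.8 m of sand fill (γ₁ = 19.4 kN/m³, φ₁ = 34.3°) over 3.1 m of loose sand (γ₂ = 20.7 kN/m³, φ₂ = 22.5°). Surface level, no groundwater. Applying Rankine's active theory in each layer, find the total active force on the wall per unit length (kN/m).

K_a1 = tan²(45°−34.3°/2) = 0.2792; K_a2 = tan²(45°−22.5°/2) = 0.4465.
Layer 1: σ at base = K_a1 γ₁ h₁ = 15.16 kPa; P₁ = ½×15.16×2.8 = 21.23.
Layer 2: σ_v at top = γ₁h₁ = 54.32; σ_h top = K_a2×54.32 = 24.25; σ_h base = K_a2×(54.32+20.7×3.1) = 52.90.
P₂ = ½(24.25+52.90)×3.1 = 119.6. Total P_a = 21.23+119.6 = 140.8 kN/m.

141 kN/m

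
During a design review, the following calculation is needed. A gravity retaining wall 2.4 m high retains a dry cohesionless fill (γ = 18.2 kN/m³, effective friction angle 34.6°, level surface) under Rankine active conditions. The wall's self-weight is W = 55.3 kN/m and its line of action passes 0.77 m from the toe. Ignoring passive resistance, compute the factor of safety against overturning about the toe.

3.68

K_a = tan²(45° − 34.6°/2) = 0.2756.
P_a = ½K_aγH² = 0.5×0.2756×18.2×2.4² = 14.45 kN/m, acting at H/3 = 0.8000 m above the base.
Overturning moment M_o = P_a × H/3 = 14.45 × 0.8000 = 11.56.
Resisting moment M_r = W × 0.77 = 55.3 × 0.77 = 42.58.
FS_overturning = M_r/M_o = 42.58/11.56 = 3.684.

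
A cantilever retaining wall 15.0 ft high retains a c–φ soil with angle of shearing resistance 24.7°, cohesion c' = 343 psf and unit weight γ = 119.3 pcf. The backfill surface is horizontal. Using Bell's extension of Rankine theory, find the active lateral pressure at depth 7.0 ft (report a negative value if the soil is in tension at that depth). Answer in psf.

K_a = (1 − sin φ)/(1 + sin φ) = 0.4106.
σ_a = K_a γ z − 2c√K_a = 0.4106×119.3×7.0 − 2×343×0.6408 = -96.69 psf.

-96.7 psf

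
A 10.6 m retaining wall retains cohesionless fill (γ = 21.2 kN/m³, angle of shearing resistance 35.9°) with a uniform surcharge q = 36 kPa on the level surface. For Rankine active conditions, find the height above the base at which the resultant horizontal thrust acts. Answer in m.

3.96 m

K_a = 0.2607.
Triangular part P₁ = ½K_aγH² = 310.5 at H/3 = 3.533 m; rectangular part P₂ = K_a q H = 99.50 at H/2 = 5.300 m.
ȳ = (P₁·3.533 + P₂·5.300)/(P₁+P₂) = 3.962 m.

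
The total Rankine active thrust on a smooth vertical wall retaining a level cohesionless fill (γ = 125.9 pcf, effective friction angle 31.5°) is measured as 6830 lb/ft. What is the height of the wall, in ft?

K_a = 0.3136. P_a = ½ K_a γ H² ⇒ H = √(2P_a/(K_a γ)).
H = √(2×6830/(0.3136×125.9)) = 18.60 ft.

18.6 ft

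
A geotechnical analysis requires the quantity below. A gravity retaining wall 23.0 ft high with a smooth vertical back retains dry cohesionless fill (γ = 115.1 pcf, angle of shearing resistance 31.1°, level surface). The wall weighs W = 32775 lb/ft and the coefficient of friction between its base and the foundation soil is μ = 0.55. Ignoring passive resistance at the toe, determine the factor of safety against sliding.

K_a = tan²(45° − 31.1°/2) = 0.3188.
P_a = ½K_aγH² = 0.5×0.3188×115.1×23.0² = 9705 lb/ft, acting at H/3 = 7.667 ft above the base.
FS_sliding = μW / P_a = 0.55×32775 / 9705 = 1.857.

1.86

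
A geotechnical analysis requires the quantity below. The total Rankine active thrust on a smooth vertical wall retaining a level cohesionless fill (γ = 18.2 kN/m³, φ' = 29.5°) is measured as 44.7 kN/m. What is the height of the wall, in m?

3.80 m

K_a = 0.3401. P_a = ½ K_a γ H² ⇒ H = √(2P_a/(K_a γ)).
H = √(2×44.7/(0.3401×18.2)) = 3.800 m.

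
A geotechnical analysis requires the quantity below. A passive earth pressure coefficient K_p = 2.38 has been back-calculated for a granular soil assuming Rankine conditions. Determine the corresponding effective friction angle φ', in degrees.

24.1°

K_p = (1+sin φ)/(1−sin φ) ⇒ sin φ = (K_p − 1)/(K_p + 1) = 0.4083.
φ = arcsin(0.4083) = 24.10°.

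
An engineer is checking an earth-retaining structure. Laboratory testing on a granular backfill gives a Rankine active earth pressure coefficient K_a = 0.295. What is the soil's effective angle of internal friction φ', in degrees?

33.0°

K_a = tan²(45° − φ/2) ⇒ 45° − φ/2 = arctan(√0.295) = 28.51°.
φ = 2(45° − 28.51°) = 32.98°.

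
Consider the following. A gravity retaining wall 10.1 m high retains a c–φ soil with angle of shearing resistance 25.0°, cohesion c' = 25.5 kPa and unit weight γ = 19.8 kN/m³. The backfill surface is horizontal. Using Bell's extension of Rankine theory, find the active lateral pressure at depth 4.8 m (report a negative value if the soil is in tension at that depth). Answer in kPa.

6.08 kPa

K_a = (1 − sin φ)/(1 + sin φ) = 0.4059.
σ_a = K_a γ z − 2c√K_a = 0.4059×19.8×4.8 − 2×25.5×0.6371 = 6.082 kPa.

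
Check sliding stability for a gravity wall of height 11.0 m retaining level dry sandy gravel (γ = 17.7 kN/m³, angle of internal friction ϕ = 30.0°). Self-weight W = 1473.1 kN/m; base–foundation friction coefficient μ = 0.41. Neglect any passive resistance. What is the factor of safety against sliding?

K_a = tan²(45° − 30.0°/2) = 0.3333.
P_a = ½K_aγH² = 0.5×0.3333×17.7×11.0² = 356.9 kN/m, acting at H/3 = 3.667 m above the base.
FS_sliding = μW / P_a = 0.41×1473.1 / 356.9 = 1.692.

1.69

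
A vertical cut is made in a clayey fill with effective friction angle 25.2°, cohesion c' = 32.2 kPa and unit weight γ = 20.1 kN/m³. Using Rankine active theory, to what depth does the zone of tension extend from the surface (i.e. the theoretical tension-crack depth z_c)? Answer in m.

K_a = tan²(45° − 25.2°/2) = 0.4027; √K_a = 0.6346.
The active pressure is zero where K_a γ z = 2c√K_a, so z_c = 2c/(γ√K_a) = 2×32.2/(20.1×0.6346) = 5.049 m.

5.05 m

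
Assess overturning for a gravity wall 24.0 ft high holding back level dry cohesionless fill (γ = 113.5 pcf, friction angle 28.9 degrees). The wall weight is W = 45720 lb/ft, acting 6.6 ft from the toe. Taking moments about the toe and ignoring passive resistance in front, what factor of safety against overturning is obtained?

K_a = tan²(45° − 28.9°/2) = 0.3484.
P_a = ½K_aγH² = 0.5×0.3484×113.5×24.0² = 11390 lb/ft, acting at H/3 = 8.000 ft above the base.
Overturning moment M_o = P_a × H/3 = 11390 × 8.000 = 91100.
Resisting moment M_r = W × 6.6 = 45720 × 6.6 = 301800.
FS_overturning = M_r/M_o = 301800/91100 = 3.312.

3.31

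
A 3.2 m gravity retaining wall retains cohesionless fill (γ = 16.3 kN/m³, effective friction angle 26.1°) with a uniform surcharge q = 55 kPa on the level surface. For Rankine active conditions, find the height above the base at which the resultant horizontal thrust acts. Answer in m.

1.43 m

K_a = 0.3889.
Triangular part P₁ = ½K_aγH² = 32.46 at H/3 = 1.067 m; rectangular part P₂ = K_a q H = 68.45 at H/2 = 1.600 m.
ȳ = (P₁·1.067 + P₂·1.600)/(P₁+P₂) = 1.428 m.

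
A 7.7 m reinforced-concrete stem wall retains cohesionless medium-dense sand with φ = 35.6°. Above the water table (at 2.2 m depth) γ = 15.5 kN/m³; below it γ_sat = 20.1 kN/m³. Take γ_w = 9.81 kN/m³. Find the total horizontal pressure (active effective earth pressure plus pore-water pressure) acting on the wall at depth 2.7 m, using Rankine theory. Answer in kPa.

K_a = (1 − sin φ)/(1 + sin φ) = 0.2641.
γ' = 20.1 − 9.81 = 10.29 kN/m³.
Effective vertical stress at 2.7 m: σ'_v = 15.5×2.2 + 10.29×0.500 = 39.25 kPa.
σ'_h = K_a σ'_v = 0.2641 × 39.25 = 10.37 kPa; u = γ_w × 0.500 = 4.905 kPa.
Total σ_h = 10.37 + 4.905 = 15.27 kPa.

15.3 kPa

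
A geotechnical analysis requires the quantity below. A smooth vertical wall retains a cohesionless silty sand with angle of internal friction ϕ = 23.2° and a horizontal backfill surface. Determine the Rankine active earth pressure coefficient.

0.435

K_a = tan²(45° − φ/2) = tan²(33.40°) = 0.4348.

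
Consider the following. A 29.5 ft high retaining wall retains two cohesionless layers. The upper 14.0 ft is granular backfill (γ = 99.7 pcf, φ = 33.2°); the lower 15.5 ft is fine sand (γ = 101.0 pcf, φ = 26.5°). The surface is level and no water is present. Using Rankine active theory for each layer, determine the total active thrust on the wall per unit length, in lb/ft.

15800 lb/ft

K_a1 = tan²(45°−33.2°/2) = 0.2924; K_a2 = tan²(45°−26.5°/2) = 0.3829.
Layer 1: σ at base = K_a1 γ₁ h₁ = 408.1 psf; P₁ = ½×408.1×14.0 = 2856.
Layer 2: σ_v at top = γ₁h₁ = 1396; σ_h top = K_a2×1396 = 534.5; σ_h base = K_a2×(1396+101.0×15.5) = 1134.
P₂ = ½(534.5+1134)×15.5 = 12930. Total P_a = 2856+12930 = 15790 lb/ft.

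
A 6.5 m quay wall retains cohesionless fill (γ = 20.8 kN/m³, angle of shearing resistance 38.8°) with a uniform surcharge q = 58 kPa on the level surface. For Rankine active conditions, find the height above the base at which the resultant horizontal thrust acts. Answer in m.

2.67 m

K_a = 0.2296.
Triangular part P₁ = ½K_aγH² = 100.9 at H/3 = 2.167 m; rectangular part P₂ = K_a q H = 86.54 at H/2 = 3.250 m.
ȳ = (P₁·2.167 + P₂·3.250)/(P₁+P₂) = 2.667 m.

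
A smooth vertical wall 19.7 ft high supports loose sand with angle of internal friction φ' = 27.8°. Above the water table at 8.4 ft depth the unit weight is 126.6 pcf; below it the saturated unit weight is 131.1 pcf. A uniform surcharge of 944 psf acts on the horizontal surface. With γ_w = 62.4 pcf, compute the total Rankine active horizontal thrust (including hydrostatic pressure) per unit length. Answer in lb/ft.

18300 lb/ft

K_a = tan²(45° − φ/2) = 0.3639.
γ' = 131.1 − 62.4 = 68.70 pcf. h₂ = H − d_w = 11.3 ft.
σ'_h: at surface K_a·q = 343.5; at WT K_a(q+γd_w) = 730.5; at base K_a(q+γd_w+γ'h₂) = 1013 psf.
P₁ = ½(343.5+730.5)×8.4 = 4511; P₂ = ½(730.5+1013)×11.3 = 9851; P_w = ½γ_w h₂² = 3984.
Total = 4511+9851+3984 = 18350 lb/ft.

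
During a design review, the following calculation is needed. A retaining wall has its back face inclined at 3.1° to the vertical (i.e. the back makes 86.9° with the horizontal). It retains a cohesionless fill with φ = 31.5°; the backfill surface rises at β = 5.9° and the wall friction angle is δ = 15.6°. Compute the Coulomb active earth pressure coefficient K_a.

K_a = sin²(α+φ) / [sin²α · sin(α−δ) · (1 + √{sin(φ+δ)sin(φ−β) / (sin(α−δ)sin(α+β))})²].
With α = 86.9°, φ = 31.5°, δ = 15.6°, β = 5.9°: K_a = 0.3289.

0.329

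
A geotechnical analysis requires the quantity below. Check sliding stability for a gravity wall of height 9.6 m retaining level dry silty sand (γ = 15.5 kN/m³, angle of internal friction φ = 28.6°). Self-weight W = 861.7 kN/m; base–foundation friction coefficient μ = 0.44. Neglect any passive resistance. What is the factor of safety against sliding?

1.51

K_a = tan²(45° − 28.6°/2) = 0.3525.
P_a = ½K_aγH² = 0.5×0.3525×15.5×9.6² = 251.8 kN/m, acting at H/3 = 3.200 m above the base.
FS_sliding = μW / P_a = 0.44×861.7 / 251.8 = 1.506.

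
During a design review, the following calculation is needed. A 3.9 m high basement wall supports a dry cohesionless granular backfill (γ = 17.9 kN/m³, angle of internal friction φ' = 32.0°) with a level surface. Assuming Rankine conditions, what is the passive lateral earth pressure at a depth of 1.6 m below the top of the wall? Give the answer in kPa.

K_p = (1 + sin φ)/(1 − sin φ) = 3.255.
σ_h = K_p γ z = 3.255 × 17.9 × 1.6 = 93.21 kPa.

93.2 kPa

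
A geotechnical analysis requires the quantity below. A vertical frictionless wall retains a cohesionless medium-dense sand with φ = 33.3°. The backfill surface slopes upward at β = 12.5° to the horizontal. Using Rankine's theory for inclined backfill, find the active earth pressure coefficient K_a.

0.311

K_a = cos β · (cos β − √(cos²β − cos²φ)) / (cos β + √(cos²β − cos²φ)).
cos β = 0.9763, cos φ = 0.8358, √(cos²β − cos²φ) = 0.5046.
K_a = 0.9763 × (0.9763 − 0.5046)/(0.9763 + 0.5046) = 0.3110.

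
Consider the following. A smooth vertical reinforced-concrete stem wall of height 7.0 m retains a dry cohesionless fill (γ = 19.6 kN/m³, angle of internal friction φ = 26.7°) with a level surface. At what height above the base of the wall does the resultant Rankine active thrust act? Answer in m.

2.33 m

K_a = 0.3800.
The pressure distribution is triangular, so the resultant acts at H/3 above the base = 7.0/3 = 2.333 m.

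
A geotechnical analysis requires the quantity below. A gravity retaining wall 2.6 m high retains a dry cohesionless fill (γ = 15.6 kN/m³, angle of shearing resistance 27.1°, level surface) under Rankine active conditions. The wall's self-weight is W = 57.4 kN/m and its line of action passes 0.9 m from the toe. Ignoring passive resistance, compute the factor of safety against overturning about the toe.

K_a = tan²(45° − 27.1°/2) = 0.3741.
P_a = ½K_aγH² = 0.5×0.3741×15.6×2.6² = 19.72 kN/m, acting at H/3 = 0.8667 m above the base.
Overturning moment M_o = P_a × H/3 = 19.72 × 0.8667 = 17.09.
Resisting moment M_r = W × 0.9 = 57.4 × 0.9 = 51.66.
FS_overturning = M_r/M_o = 51.66/17.09 = 3.022.

3.02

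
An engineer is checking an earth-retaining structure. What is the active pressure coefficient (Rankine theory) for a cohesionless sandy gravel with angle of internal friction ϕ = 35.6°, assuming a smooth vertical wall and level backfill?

K_a = (1 − sin φ)/(1 + sin φ) = (1 − sin 35.6°)/(1 + sin 35.6°) = 0.2641.

0.264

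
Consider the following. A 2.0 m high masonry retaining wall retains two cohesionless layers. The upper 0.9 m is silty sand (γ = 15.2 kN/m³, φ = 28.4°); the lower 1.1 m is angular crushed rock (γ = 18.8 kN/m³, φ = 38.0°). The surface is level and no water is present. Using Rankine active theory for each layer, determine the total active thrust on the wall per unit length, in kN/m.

K_a1 = tan²(45°−28.4°/2) = 0.3554; K_a2 = tan²(45°−38.0°/2) = 0.2379.
Layer 1: σ at base = K_a1 γ₁ h₁ = 4.861 kPa; P₁ = ½×4.861×0.9 = 2.188.
Layer 2: σ_v at top = γ₁h₁ = 13.68; σ_h top = K_a2×13.68 = 3.254; σ_h base = K_a2×(13.68+18.8×1.1) = 8.174.
P₂ = ½(3.254+8.174)×1.1 = 6.285. Total P_a = 2.188+6.285 = 8.473 kN/m.

8.47 kN/m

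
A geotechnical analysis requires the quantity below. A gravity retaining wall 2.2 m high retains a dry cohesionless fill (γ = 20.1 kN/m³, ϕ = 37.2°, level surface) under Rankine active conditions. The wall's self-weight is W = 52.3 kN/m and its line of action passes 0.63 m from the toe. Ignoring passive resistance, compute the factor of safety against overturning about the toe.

3.75

K_a = tan²(45° − 37.2°/2) = 0.2464.
P_a = ½K_aγH² = 0.5×0.2464×20.1×2.2² = 11.99 kN/m, acting at H/3 = 0.7333 m above the base.
Overturning moment M_o = P_a × H/3 = 11.99 × 0.7333 = 8.790.
Resisting moment M_r = W × 0.63 = 52.3 × 0.63 = 32.95.
FS_overturning = M_r/M_o = 32.95/8.790 = 3.749.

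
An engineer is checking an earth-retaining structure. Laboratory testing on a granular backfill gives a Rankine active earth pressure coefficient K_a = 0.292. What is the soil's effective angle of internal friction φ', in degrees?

K_a = tan²(45° − φ/2) ⇒ 45° − φ/2 = arctan(√0.292) = 28.39°.
φ = 2(45° − 28.39°) = 33.23°.

33.2°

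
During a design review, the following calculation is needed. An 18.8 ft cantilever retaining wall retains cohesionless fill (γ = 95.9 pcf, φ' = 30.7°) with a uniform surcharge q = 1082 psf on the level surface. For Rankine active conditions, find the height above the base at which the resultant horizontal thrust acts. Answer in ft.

7.98 ft

K_a = 0.3240.
Triangular part P₁ = ½K_aγH² = 5491 at H/3 = 6.267 ft; rectangular part P₂ = K_a q H = 6591 at H/2 = 9.400 ft.
ȳ = (P₁·6.267 + P₂·9.400)/(P₁+P₂) = 7.976 ft.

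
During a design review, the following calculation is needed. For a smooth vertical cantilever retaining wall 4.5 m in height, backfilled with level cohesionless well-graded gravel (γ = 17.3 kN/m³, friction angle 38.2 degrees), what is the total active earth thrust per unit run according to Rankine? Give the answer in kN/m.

K_a = tan²(45° − φ/2) = 0.2358.
P_a = ½ K_a γ H² = 0.5 × 0.2358 × 17.3 × 4.5² = 41.30 kN/m.

41.3 kN/m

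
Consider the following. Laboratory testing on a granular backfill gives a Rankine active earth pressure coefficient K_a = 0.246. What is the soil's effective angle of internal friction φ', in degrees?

37.2°

K_a = tan²(45° − φ/2) ⇒ 45° − φ/2 = arctan(√0.246) = 26.38°.
φ = 2(45° − 26.38°) = 37.24°.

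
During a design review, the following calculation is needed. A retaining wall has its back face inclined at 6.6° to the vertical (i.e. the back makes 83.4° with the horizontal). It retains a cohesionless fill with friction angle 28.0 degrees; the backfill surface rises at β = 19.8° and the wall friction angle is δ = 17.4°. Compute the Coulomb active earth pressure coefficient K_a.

K_a = sin²(α+φ) / [sin²α · sin(α−δ) · (1 + √{sin(φ+δ)sin(φ−β) / (sin(α−δ)sin(α+β))})²].
With α = 83.4°, φ = 28.0°, δ = 17.4°, β = 19.8°: K_a = 0.5372.

0.537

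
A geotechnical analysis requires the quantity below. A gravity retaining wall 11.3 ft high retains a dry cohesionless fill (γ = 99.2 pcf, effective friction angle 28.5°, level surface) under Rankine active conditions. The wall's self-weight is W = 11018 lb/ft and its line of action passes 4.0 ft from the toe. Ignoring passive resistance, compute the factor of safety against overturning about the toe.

5.22

K_a = tan²(45° − 28.5°/2) = 0.3540.
P_a = ½K_aγH² = 0.5×0.3540×99.2×11.3² = 2242 lb/ft, acting at H/3 = 3.767 ft above the base.
Overturning moment M_o = P_a × H/3 = 2242 × 3.767 = 8444.
Resisting moment M_r = W × 4.0 = 11018 × 4.0 = 44070.
FS_overturning = M_r/M_o = 44070/8444 = 5.219.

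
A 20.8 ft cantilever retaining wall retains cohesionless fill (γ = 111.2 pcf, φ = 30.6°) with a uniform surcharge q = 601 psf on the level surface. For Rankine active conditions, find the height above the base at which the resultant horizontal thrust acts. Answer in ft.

8.12 ft

K_a = 0.3253.
Triangular part P₁ = ½K_aγH² = 7826 at H/3 = 6.933 ft; rectangular part P₂ = K_a q H = 4067 at H/2 = 10.40 ft.
ȳ = (P₁·6.933 + P₂·10.40)/(P₁+P₂) = 8.119 ft.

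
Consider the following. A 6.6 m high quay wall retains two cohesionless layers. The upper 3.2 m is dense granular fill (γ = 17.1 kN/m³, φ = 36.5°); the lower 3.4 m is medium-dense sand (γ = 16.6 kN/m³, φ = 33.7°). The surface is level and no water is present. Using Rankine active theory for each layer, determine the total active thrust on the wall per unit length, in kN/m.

K_a1 = tan²(45°−36.5°/2) = 0.2541; K_a2 = tan²(45°−33.7°/2) = 0.2863.
Layer 1: σ at base = K_a1 γ₁ h₁ = 13.90 kPa; P₁ = ½×13.90×3.2 = 22.24.
Layer 2: σ_v at top = γ₁h₁ = 54.72; σ_h top = K_a2×54.72 = 15.67; σ_h base = K_a2×(54.72+16.6×3.4) = 31.83.
P₂ = ½(15.67+31.83)×3.4 = 80.74. Total P_a = 22.24+80.74 = 103.0 kN/m.

103 kN/m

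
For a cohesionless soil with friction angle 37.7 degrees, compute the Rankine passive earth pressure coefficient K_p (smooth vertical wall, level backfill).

4.15

K_p = (1 + sin φ)/(1 − sin φ) = tan²(45° + 37.7°/2) = 4.148.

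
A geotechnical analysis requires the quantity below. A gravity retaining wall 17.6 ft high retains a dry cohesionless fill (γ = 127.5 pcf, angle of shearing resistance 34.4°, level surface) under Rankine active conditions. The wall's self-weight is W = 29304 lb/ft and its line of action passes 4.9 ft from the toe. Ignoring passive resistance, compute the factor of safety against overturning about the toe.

K_a = tan²(45° − 34.4°/2) = 0.2780.
P_a = ½K_aγH² = 0.5×0.2780×127.5×17.6² = 5489 lb/ft, acting at H/3 = 5.867 ft above the base.
Overturning moment M_o = P_a × H/3 = 5489 × 5.867 = 32200.
Resisting moment M_r = W × 4.9 = 29304 × 4.9 = 143600.
FS_overturning = M_r/M_o = 143600/32200 = 4.459.

4.46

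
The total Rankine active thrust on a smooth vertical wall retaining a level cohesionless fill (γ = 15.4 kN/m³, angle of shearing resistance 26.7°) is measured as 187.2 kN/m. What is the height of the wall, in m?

8.00 m

K_a = 0.3800. P_a = ½ K_a γ H² ⇒ H = √(2P_a/(K_a γ)).
H = √(2×187.2/(0.3800×15.4)) = 7.999 m.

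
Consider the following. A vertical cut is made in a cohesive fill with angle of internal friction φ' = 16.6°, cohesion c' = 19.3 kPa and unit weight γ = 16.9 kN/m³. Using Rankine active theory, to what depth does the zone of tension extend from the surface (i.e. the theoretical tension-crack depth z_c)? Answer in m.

3.06 m

K_a = tan²(45° − 16.6°/2) = 0.5556; √K_a = 0.7454.
The active pressure is zero where K_a γ z = 2c√K_a, so z_c = 2c/(γ√K_a) = 2×19.3/(16.9×0.7454) = 3.064 m.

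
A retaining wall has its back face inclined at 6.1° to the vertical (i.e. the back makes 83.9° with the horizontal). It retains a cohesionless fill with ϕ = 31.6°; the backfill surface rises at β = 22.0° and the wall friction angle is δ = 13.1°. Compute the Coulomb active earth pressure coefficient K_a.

K_a = sin²(α+φ) / [sin²α · sin(α−δ) · (1 + √{sin(φ+δ)sin(φ−β) / (sin(α−δ)sin(α+β))})²].
With α = 83.9°, φ = 31.6°, δ = 13.1°, β = 22.0°: K_a = 0.4722.

0.472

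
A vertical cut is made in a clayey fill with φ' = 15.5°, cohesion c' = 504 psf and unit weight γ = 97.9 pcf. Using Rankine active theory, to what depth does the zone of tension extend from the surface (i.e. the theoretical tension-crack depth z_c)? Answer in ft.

13.5 ft

K_a = tan²(45° − 15.5°/2) = 0.5782; √K_a = 0.7604.
The active pressure is zero where K_a γ z = 2c√K_a, so z_c = 2c/(γ√K_a) = 2×504/(97.9×0.7604) = 13.54 ft.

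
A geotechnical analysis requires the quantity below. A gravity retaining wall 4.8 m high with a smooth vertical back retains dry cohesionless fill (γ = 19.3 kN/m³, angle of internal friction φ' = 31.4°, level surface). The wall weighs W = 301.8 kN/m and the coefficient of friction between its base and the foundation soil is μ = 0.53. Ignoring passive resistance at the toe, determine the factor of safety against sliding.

2.28

K_a = tan²(45° − 31.4°/2) = 0.3149.
P_a = ½K_aγH² = 0.5×0.3149×19.3×4.8² = 70.02 kN/m, acting at H/3 = 1.600 m above the base.
FS_sliding = μW / P_a = 0.53×301.8 / 70.02 = 2.284.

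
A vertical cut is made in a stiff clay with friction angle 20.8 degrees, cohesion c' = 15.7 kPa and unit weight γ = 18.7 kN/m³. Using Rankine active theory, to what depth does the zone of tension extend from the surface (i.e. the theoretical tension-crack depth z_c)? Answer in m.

K_a = tan²(45° − 20.8°/2) = 0.4759; √K_a = 0.6899.
The active pressure is zero where K_a γ z = 2c√K_a, so z_c = 2c/(γ√K_a) = 2×15.7/(18.7×0.6899) = 2.434 m.

2.43 m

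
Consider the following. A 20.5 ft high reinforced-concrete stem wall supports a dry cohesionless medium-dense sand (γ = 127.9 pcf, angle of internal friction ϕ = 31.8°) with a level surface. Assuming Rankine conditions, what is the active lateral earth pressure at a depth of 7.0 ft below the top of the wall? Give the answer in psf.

277 psf

K_a = (1 − sin φ)/(1 + sin φ) = 0.3098.
σ_h = K_a γ z = 0.3098 × 127.9 × 7.0 = 277.4 psf.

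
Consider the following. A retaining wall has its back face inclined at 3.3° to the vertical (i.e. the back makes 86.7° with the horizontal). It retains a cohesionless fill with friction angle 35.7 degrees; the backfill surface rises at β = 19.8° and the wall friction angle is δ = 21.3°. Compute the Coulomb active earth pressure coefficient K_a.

K_a = sin²(α+φ) / [sin²α · sin(α−δ) · (1 + √{sin(φ+δ)sin(φ−β) / (sin(α−δ)sin(α+β))})²].
With α = 86.7°, φ = 35.7°, δ = 21.3°, β = 19.8°: K_a = 0.3435.

0.343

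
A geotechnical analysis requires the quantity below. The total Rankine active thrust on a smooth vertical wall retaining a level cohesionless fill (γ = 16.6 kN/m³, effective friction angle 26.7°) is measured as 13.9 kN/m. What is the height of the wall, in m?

K_a = 0.3800. P_a = ½ K_a γ H² ⇒ H = √(2P_a/(K_a γ)).
H = √(2×13.9/(0.3800×16.6)) = 2.099 m.

2.10 m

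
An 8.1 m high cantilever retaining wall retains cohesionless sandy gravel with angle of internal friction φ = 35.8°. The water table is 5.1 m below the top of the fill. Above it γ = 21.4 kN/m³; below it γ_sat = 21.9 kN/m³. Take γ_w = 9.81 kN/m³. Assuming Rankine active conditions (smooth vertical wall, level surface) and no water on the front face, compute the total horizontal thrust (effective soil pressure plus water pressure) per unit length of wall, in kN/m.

K_a = tan²(45° − φ/2) = 0.2619.
γ' = 21.9 − 9.81 = 12.09 kN/m³. Depth below WT = 3.0 m.
σ'_h at WT = K_a γ d_w = 28.58 kPa; at base = 28.58 + K_a γ' × 3.0 = 38.08 kPa.
P₁ (0–5.1 m) = ½×28.58×5.1 = 72.88. P₂ (5.1–8.1 m) = ½(28.58+38.08)×3.0 = 99.99.
P_w = ½ γ_w h₂² = 0.5×9.81×3.0² = 44.14. Total = 72.88+99.99+44.14 = 217.0 kN/m.

217 kN/m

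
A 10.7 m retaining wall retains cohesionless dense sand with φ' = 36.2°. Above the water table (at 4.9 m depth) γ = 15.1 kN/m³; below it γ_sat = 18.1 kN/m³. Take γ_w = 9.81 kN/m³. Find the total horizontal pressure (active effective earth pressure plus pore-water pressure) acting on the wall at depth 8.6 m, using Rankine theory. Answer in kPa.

K_a = (1 − sin φ)/(1 + sin φ) = 0.2574.
γ' = 18.1 − 9.81 = 8.290 kN/m³.
Effective vertical stress at 8.6 m: σ'_v = 15.1×4.9 + 8.290×3.70 = 104.7 kPa.
σ'_h = K_a σ'_v = 0.2574 × 104.7 = 26.94 kPa; u = γ_w × 3.70 = 36.30 kPa.
Total σ_h = 26.94 + 36.30 = 63.24 kPa.

63.2 kPa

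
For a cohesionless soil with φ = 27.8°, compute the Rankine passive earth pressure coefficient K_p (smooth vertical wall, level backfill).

K_p = (1 + sin φ)/(1 − sin φ) = tan²(45° + 27.8°/2) = 2.748.

2.75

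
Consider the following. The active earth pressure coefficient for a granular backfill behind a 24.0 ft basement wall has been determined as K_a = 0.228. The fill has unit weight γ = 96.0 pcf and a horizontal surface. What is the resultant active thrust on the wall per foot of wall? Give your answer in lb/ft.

6300 lb/ft

P = ½ K_a γ H² = 0.5 × 0.228 × 96.0 × 24.0² = 6304 lb/ft.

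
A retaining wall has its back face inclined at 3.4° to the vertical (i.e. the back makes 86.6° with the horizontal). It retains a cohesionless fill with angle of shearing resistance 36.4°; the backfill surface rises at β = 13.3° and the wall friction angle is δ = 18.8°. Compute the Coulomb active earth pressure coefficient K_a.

K_a = sin²(α+φ) / [sin²α · sin(α−δ) · (1 + √{sin(φ+δ)sin(φ−β) / (sin(α−δ)sin(α+β))})²].
With α = 86.6°, φ = 36.4°, δ = 18.8°, β = 13.3°: K_a = 0.2999.

0.300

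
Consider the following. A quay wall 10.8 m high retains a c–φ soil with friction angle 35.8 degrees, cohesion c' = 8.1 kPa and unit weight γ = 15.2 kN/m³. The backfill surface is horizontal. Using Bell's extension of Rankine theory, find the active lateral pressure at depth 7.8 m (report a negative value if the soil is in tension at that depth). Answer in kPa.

22.8 kPa

K_a = (1 − sin φ)/(1 + sin φ) = 0.2619.
σ_a = K_a γ z − 2c√K_a = 0.2619×15.2×7.8 − 2×8.1×0.5117 = 22.76 kPa.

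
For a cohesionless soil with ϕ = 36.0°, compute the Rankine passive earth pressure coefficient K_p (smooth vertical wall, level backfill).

K_p = (1 + sin φ)/(1 − sin φ) = tan²(45° + 36.0°/2) = 3.852.

3.85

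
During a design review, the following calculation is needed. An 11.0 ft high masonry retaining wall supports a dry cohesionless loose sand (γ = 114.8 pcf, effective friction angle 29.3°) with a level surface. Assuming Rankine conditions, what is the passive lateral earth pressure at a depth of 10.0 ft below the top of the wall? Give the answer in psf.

3350 psf

K_p = (1 + sin φ)/(1 − sin φ) = 2.917.
σ_h = K_p γ z = 2.917 × 114.8 × 10.0 = 3349 psf.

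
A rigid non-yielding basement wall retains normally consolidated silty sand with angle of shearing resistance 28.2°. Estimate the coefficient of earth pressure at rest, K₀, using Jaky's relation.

K₀ = 1 − sin φ' = 1 − sin 28.2° = 0.5274.

0.527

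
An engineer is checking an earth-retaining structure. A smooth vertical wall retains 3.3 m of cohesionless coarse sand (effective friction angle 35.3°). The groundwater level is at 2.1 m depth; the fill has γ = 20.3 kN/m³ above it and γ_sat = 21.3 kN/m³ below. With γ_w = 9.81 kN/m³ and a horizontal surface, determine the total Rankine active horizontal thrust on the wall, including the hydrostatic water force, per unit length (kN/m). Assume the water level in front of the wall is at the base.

34.9 kN/m

K_a = tan²(45° − φ/2) = 0.2675.
γ' = 21.3 − 9.81 = 11.49 kN/m³. Depth below WT = 1.2 m.
σ'_h at WT = K_a γ d_w = 11.41 kPa; at base = 11.41 + K_a γ' × 1.2 = 15.09 kPa.
P₁ (0–2.1 m) = ½×11.41×2.1 = 11.98. P₂ (2.1–3.3 m) = ½(11.41+15.09)×1.2 = 15.90.
P_w = ½ γ_w h₂² = 0.5×9.81×1.2² = 7.063. Total = 11.98+15.90+7.063 = 34.94 kN/m.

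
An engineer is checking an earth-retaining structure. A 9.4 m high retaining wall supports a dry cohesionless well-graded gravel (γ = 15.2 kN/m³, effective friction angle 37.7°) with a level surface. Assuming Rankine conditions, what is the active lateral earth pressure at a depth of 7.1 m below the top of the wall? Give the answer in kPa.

K_a = (1 − sin φ)/(1 + sin φ) = 0.2411.
σ_h = K_a γ z = 0.2411 × 15.2 × 7.1 = 26.02 kPa.

26.0 kPa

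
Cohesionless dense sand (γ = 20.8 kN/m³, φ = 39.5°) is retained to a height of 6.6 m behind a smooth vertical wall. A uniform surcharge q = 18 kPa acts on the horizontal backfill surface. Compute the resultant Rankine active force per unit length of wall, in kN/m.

K_a = tan²(45° − φ/2) = 0.2224.
Soil triangle: ½ K_a γ H² = 0.5×0.2224×20.8×6.6² = 100.8 kN/m.
Surcharge rectangle: K_a q H = 0.2224×18×6.6 = 26.43 kN/m.
Total = 100.8 + 26.43 = 127.2 kN/m.

127 kN/m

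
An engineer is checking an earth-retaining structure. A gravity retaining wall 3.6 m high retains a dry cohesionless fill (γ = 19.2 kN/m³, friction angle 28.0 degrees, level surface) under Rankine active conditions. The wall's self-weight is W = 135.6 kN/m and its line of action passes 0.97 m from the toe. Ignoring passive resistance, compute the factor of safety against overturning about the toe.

2.44

K_a = tan²(45° − 28.0°/2) = 0.3610.
P_a = ½K_aγH² = 0.5×0.3610×19.2×3.6² = 44.92 kN/m, acting at H/3 = 1.200 m above the base.
Overturning moment M_o = P_a × H/3 = 44.92 × 1.200 = 53.90.
Resisting moment M_r = W × 0.97 = 135.6 × 0.97 = 131.5.
FS_overturning = M_r/M_o = 131.5/53.90 = 2.440.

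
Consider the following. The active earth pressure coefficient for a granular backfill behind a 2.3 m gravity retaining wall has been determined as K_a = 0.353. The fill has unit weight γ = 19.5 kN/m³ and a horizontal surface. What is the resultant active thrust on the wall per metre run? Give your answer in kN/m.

P = ½ K_a γ H² = 0.5 × 0.353 × 19.5 × 2.3² = 18.21 kN/m.

18.2 kN/m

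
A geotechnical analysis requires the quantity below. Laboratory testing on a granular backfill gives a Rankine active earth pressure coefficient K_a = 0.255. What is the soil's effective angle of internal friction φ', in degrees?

K_a = tan²(45° − φ/2) ⇒ 45° − φ/2 = arctan(√0.255) = 26.79°.
φ = 2(45° − 26.79°) = 36.41°.

36.4°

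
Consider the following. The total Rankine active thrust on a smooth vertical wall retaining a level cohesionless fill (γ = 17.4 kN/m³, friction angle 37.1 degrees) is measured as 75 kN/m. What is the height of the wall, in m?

5.90 m

K_a = 0.2475. P_a = ½ K_a γ H² ⇒ H = √(2P_a/(K_a γ)).
H = √(2×75/(0.2475×17.4)) = 5.902 m.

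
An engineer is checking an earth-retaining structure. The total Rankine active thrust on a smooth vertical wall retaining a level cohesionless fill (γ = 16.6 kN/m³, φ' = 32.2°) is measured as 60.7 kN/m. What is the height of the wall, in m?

4.90 m

K_a = 0.3047. P_a = ½ K_a γ H² ⇒ H = √(2P_a/(K_a γ)).
H = √(2×60.7/(0.3047×16.6)) = 4.899 m.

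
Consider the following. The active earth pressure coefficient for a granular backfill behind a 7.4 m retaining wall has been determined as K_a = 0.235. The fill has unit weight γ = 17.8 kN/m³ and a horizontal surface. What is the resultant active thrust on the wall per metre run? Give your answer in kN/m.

P = ½ K_a γ H² = 0.5 × 0.235 × 17.8 × 7.4² = 114.5 kN/m.

115 kN/m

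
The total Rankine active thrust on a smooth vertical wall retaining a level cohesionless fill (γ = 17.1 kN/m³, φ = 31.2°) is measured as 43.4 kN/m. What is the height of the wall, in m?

K_a = 0.3175. P_a = ½ K_a γ H² ⇒ H = √(2P_a/(K_a γ)).
H = √(2×43.4/(0.3175×17.1)) = 3.998 m.

4.00 m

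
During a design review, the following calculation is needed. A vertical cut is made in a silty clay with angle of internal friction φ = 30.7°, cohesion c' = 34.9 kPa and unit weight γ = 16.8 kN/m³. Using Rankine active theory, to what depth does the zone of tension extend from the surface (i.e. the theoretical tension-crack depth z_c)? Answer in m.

K_a = tan²(45° − 30.7°/2) = 0.3240; √K_a = 0.5692.
The active pressure is zero where K_a γ z = 2c√K_a, so z_c = 2c/(γ√K_a) = 2×34.9/(16.8×0.5692) = 7.299 m.

7.30 m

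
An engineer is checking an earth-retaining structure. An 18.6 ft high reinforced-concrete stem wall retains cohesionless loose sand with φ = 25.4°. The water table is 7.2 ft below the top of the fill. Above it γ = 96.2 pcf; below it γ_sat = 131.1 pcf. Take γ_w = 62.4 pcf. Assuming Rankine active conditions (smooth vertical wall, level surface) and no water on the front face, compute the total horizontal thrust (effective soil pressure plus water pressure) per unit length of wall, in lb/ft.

9990 lb/ft

K_a = tan²(45° − φ/2) = 0.3996.
γ' = 131.1 − 62.4 = 68.70 pcf. Depth below WT = 11.4 ft.
σ'_h at WT = K_a γ d_w = 276.8 psf; at base = 276.8 + K_a γ' × 11.4 = 589.8 psf.
P₁ (0–7.2 ft) = ½×276.8×7.2 = 996.5. P₂ (7.2–18.6 ft) = ½(276.8+589.8)×11.4 = 4940.
P_w = ½ γ_w h₂² = 0.5×62.4×11.4² = 4055. Total = 996.5+4940+4055 = 9991 lb/ft.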